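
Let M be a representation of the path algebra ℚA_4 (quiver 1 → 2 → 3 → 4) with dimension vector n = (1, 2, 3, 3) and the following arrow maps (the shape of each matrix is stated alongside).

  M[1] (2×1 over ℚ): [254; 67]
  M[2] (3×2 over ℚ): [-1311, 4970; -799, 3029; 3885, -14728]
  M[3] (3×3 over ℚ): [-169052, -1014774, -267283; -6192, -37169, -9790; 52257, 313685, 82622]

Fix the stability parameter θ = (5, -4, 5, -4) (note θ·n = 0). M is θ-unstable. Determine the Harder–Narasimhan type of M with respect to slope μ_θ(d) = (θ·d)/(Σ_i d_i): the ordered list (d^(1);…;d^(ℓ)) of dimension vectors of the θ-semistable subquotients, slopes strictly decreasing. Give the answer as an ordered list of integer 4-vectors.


Via rank(M_{q-1}∘⋯∘M_p): M ≅ I[1,4], I[2,4], I[3,4].
μ_θ-semistable layers: μ^(1)=1/2; μ^(2)=-4

((1, 1, 3, 3); (0, 1, 0, 0))


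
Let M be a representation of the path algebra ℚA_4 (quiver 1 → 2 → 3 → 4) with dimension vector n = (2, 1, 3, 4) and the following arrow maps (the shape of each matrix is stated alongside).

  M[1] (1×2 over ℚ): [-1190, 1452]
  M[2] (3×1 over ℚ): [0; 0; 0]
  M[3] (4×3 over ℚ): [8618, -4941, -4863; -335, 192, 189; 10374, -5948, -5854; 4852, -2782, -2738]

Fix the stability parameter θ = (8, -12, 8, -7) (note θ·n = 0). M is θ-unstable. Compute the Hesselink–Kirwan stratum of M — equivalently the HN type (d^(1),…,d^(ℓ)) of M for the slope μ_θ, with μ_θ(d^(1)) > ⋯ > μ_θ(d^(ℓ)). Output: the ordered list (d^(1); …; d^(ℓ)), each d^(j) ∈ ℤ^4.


Barcode: M ≅ I[1,1], I[1,2], I[3,3], I[3,4]^2, I[4,4]^2. HN layers by μ_θ (4 steps, strictly decreasing):
  μ^(1)=8; μ^(2)=1/2; μ^(3)=-2; μ^(4)=-7

((1, 0, 1, 0); (0, 0, 2, 2); (1, 1, 0, 0); (0, 0, 0, 2))


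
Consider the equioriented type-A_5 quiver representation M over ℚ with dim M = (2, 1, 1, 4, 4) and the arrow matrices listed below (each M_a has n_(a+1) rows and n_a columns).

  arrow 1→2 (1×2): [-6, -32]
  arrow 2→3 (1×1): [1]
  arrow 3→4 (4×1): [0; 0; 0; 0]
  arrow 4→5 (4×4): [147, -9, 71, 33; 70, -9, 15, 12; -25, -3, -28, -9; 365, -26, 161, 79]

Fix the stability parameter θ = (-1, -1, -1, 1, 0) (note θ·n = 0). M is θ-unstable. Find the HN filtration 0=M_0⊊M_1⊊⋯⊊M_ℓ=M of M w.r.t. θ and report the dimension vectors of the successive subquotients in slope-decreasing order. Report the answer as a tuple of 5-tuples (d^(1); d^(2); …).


Via rank(M_{q-1}∘⋯∘M_p): M ≅ I[1,1], I[1,3], I[4,4], I[4,5]^3, I[5,5].
μ_θ-semistable layers: μ^(1)=1; μ^(2)=1/2; μ^(3)=0; μ^(4)=-1

((0, 0, 0, 1, 0); (0, 0, 0, 3, 3); (0, 0, 0, 0, 1); (2, 1, 1, 0, 0))


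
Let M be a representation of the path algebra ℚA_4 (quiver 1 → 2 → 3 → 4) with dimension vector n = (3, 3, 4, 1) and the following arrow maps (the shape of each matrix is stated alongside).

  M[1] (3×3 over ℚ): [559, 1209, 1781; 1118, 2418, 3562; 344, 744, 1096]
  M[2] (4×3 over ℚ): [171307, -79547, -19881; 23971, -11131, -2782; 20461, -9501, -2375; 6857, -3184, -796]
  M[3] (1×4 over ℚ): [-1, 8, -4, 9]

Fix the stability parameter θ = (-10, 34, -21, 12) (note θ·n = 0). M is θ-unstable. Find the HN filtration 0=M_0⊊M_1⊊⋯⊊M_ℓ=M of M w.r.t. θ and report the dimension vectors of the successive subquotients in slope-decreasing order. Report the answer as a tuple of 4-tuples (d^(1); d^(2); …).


Barcode: M ≅ I[1,1]^2, I[1,3], I[2,3], I[2,4], I[3,3]. HN layers by μ_θ (4 steps, strictly decreasing):
  μ^(1)=12; μ^(2)=13/2; μ^(3)=-10; μ^(4)=-21

((0, 0, 0, 1); (0, 3, 3, 0); (3, 0, 0, 0); (0, 0, 1, 0))


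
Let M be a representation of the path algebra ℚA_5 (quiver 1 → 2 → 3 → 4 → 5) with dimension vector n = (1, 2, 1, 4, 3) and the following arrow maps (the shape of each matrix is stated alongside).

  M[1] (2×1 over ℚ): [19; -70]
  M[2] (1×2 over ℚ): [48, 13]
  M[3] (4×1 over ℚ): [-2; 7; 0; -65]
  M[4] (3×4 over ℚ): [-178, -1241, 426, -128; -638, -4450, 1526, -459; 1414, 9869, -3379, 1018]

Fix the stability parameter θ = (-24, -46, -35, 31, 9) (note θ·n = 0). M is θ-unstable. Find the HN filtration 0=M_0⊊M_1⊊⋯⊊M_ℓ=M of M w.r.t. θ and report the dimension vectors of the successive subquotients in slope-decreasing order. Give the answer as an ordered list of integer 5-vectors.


Via rank(M_{q-1}∘⋯∘M_p): M ≅ I[1,5], I[2,2], I[4,4], I[4,5]^2.
μ_θ-semistable layers: μ^(1)=31; μ^(2)=20; μ^(3)=-35; μ^(4)=-46

((0, 0, 0, 1, 0); (0, 0, 0, 3, 3); (1, 1, 1, 0, 0); (0, 1, 0, 0, 0))


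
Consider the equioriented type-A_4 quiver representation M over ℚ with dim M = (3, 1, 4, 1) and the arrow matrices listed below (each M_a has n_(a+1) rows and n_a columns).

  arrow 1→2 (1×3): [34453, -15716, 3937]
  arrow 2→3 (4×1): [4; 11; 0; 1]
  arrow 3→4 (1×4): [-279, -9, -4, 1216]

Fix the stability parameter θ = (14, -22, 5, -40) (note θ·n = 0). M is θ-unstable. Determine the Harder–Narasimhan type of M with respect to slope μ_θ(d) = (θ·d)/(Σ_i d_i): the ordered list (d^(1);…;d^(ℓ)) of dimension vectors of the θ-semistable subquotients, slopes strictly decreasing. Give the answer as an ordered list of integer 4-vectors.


Via rank(M_{q-1}∘⋯∘M_p): M ≅ I[1,1]^2, I[1,4], I[3,3]^3.
μ_θ-semistable layers: μ^(1)=14; μ^(2)=5; μ^(3)=-43/4

((2, 0, 0, 0); (0, 0, 3, 0); (1, 1, 1, 1))


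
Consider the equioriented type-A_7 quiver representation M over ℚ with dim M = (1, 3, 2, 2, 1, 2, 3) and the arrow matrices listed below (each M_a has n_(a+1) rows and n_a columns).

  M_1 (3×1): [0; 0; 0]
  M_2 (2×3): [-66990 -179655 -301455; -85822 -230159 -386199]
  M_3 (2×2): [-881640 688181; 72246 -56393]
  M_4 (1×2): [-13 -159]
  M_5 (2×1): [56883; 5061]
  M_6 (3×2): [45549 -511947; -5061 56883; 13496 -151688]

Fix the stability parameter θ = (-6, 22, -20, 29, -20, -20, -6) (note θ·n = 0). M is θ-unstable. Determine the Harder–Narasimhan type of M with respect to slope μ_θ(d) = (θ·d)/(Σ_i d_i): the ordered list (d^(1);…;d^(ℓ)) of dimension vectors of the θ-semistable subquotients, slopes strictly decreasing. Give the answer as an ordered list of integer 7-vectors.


Via rank(M_{q-1}∘⋯∘M_p): M ≅ I[1,1], I[2,2]^2, I[2,6], I[3,4], I[6,7], I[7,7]^2.
μ_θ-semistable layers: μ^(1)=29; μ^(2)=22; μ^(3)=-9/5; μ^(4)=-6; μ^(5)=-20

((0, 0, 0, 1, 0, 0, 0); (0, 2, 0, 0, 0, 0, 0); (0, 1, 1, 1, 1, 1, 0); (1, 0, 0, 0, 0, 0, 3); (0, 0, 1, 0, 0, 1, 0))


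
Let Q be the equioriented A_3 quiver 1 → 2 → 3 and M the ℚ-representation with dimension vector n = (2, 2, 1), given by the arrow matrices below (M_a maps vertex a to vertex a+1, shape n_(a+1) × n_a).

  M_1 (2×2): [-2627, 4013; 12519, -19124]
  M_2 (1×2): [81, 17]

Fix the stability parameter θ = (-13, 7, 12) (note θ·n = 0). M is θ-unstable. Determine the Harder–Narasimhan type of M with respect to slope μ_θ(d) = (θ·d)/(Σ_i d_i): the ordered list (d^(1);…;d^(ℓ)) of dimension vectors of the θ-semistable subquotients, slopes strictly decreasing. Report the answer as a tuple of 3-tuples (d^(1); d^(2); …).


Barcode: M ≅ I[1,2], I[1,3]. HN layers by μ_θ (3 steps, strictly decreasing):
  μ^(1)=12; μ^(2)=7; μ^(3)=-13

((0, 0, 1); (0, 2, 0); (2, 0, 0))


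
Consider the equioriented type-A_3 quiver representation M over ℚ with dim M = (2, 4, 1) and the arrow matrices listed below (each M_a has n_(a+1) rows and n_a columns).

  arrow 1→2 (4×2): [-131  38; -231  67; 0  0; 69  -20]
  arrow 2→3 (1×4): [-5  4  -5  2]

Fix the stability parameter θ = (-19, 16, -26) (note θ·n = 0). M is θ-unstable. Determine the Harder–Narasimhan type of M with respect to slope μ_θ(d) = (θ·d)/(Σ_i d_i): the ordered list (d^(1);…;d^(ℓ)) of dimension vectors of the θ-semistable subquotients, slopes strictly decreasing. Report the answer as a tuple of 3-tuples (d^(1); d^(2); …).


Barcode: M ≅ I[1,2], I[1,3], I[2,2]^2. HN layers by μ_θ (3 steps, strictly decreasing):
  μ^(1)=16; μ^(2)=-5; μ^(3)=-19

((0, 3, 0); (0, 1, 1); (2, 0, 0))


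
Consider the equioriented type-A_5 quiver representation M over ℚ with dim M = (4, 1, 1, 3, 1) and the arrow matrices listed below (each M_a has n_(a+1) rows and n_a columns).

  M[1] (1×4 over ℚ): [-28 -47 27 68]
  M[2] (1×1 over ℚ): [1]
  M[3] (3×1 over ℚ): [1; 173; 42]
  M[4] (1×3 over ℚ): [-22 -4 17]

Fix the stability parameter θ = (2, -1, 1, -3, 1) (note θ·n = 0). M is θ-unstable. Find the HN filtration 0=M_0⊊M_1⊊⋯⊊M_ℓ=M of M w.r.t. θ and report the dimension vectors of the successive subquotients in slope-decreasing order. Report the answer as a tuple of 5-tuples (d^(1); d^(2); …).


Via rank(M_{q-1}∘⋯∘M_p): M ≅ I[1,1]^3, I[1,4], I[4,4], I[4,5].
μ_θ-semistable layers: μ^(1)=2; μ^(2)=1; μ^(3)=-1/4; μ^(4)=-3

((3, 0, 0, 0, 0); (0, 0, 0, 0, 1); (1, 1, 1, 1, 0); (0, 0, 0, 2, 0))


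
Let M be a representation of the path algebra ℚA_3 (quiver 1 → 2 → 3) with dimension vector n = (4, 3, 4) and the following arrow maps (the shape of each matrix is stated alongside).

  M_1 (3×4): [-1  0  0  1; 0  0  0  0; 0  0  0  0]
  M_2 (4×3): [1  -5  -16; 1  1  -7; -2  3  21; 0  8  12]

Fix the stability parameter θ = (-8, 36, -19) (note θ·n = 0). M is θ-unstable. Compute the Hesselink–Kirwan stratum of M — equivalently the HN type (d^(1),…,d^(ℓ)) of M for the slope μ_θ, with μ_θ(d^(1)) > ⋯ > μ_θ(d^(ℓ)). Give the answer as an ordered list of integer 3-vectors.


Barcode: M ≅ I[1,1]^3, I[1,3], I[2,3]^2, I[3,3]. HN layers by μ_θ (3 steps, strictly decreasing):
  μ^(1)=17/2; μ^(2)=-8; μ^(3)=-19

((0, 3, 3); (4, 0, 0); (0, 0, 1))


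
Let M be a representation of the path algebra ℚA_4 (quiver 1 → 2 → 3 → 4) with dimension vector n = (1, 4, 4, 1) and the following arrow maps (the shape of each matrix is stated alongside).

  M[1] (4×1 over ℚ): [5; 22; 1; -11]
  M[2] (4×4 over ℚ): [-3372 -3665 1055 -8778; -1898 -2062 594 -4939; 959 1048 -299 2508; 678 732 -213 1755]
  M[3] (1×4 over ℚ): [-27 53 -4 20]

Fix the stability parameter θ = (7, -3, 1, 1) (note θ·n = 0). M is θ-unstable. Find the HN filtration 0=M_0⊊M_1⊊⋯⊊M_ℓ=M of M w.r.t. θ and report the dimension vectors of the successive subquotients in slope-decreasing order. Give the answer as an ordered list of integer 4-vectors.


Barcode: M ≅ I[1,3], I[2,3]^2, I[2,4]. HN layers by μ_θ (3 steps, strictly decreasing):
  μ^(1)=5/3; μ^(2)=1; μ^(3)=-3

((1, 1, 1, 0); (0, 0, 3, 1); (0, 3, 0, 0))


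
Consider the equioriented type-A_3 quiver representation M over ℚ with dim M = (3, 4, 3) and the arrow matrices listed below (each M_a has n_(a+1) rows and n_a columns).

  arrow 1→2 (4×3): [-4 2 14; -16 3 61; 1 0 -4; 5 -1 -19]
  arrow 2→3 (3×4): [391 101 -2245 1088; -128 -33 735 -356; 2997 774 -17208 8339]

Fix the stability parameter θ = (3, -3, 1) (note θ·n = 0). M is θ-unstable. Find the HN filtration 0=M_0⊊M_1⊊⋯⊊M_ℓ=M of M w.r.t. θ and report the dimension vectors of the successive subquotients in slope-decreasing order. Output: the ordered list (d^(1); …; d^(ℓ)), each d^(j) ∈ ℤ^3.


Via rank(M_{q-1}∘⋯∘M_p): M ≅ I[1,1], I[1,2], I[1,3], I[2,3]^2.
μ_θ-semistable layers: μ^(1)=3; μ^(2)=1; μ^(3)=0; μ^(4)=-3

((1, 0, 0); (0, 0, 3); (2, 2, 0); (0, 2, 0))


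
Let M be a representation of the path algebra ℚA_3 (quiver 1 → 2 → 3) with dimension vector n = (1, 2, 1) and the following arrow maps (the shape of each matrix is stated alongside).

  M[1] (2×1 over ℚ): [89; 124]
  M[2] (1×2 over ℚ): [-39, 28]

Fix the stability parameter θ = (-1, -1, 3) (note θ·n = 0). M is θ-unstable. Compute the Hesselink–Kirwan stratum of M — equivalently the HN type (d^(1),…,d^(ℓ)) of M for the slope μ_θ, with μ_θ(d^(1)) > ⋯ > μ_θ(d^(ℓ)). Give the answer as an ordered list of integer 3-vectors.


Barcode: M ≅ I[1,3], I[2,2]. HN layers by μ_θ (2 steps, strictly decreasing):
  μ^(1)=3; μ^(2)=-1

((0, 0, 1); (1, 2, 0))


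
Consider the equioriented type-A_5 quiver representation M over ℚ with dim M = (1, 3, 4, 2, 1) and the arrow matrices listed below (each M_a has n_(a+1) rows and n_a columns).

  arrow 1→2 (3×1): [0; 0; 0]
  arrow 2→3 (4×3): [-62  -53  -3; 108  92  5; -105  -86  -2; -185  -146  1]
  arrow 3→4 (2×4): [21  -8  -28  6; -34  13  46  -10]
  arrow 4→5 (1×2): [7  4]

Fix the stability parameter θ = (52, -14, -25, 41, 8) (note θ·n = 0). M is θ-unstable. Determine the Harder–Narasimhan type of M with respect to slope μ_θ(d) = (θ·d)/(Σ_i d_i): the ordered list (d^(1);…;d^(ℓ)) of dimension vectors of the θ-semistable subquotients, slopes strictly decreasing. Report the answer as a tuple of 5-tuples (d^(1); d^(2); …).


Interval decomposition of M: I[1,1], I[2,3], I[2,4], I[2,5], I[3,3].
HN type (ℓ=5): μ^(1)=52; μ^(2)=41; μ^(3)=49/2; μ^(4)=-39/2; μ^(5)=-25

((1, 0, 0, 0, 0); (0, 0, 0, 1, 0); (0, 0, 0, 1, 1); (0, 3, 3, 0, 0); (0, 0, 1, 0, 0))


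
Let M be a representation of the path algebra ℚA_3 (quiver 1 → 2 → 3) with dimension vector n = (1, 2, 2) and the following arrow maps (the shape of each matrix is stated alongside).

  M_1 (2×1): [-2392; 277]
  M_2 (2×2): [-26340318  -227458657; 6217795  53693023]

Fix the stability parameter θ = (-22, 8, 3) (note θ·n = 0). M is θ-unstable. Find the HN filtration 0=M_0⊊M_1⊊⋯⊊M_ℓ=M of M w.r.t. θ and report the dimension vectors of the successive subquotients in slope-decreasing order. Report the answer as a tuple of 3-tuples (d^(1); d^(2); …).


Barcode: M ≅ I[1,3], I[2,3]. HN layers by μ_θ (2 steps, strictly decreasing):
  μ^(1)=11/2; μ^(2)=-22

((0, 2, 2); (1, 0, 0))


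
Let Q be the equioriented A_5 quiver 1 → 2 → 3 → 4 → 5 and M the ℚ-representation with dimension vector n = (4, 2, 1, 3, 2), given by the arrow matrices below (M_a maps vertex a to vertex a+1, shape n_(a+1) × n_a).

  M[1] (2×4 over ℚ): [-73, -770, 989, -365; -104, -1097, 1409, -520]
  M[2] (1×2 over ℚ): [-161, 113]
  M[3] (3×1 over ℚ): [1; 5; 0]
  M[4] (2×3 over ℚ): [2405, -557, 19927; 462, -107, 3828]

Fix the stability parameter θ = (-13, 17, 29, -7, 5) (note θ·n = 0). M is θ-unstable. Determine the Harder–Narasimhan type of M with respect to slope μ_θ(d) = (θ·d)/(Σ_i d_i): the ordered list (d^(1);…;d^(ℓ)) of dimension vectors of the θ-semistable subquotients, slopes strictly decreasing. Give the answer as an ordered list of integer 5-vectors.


Interval decomposition of M: I[1,1]^2, I[1,2], I[1,5], I[4,4], I[4,5].
HN type (ℓ=5): μ^(1)=17; μ^(2)=11; μ^(3)=5; μ^(4)=-7; μ^(5)=-13

((0, 1, 0, 0, 0); (0, 1, 1, 1, 1); (0, 0, 0, 0, 1); (0, 0, 0, 2, 0); (4, 0, 0, 0, 0))


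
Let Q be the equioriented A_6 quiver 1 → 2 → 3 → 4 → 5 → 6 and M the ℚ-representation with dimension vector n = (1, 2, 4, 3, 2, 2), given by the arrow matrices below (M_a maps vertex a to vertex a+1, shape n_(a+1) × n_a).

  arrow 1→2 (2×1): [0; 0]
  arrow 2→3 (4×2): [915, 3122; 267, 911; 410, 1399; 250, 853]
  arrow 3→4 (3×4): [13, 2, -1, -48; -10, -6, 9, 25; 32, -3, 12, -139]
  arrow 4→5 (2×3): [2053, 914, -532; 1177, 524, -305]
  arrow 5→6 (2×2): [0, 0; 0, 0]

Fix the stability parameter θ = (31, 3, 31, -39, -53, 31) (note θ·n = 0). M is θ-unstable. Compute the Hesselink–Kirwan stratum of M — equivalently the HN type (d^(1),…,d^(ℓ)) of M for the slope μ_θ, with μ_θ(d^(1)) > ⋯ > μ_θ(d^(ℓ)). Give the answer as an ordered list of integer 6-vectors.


Barcode: M ≅ I[1,1], I[2,5]^2, I[3,3], I[3,4], I[6,6]^2. HN layers by μ_θ (3 steps, strictly decreasing):
  μ^(1)=31; μ^(2)=-4; μ^(3)=-29/2

((1, 0, 1, 0, 0, 2); (0, 0, 1, 1, 0, 0); (0, 2, 2, 2, 2, 0))


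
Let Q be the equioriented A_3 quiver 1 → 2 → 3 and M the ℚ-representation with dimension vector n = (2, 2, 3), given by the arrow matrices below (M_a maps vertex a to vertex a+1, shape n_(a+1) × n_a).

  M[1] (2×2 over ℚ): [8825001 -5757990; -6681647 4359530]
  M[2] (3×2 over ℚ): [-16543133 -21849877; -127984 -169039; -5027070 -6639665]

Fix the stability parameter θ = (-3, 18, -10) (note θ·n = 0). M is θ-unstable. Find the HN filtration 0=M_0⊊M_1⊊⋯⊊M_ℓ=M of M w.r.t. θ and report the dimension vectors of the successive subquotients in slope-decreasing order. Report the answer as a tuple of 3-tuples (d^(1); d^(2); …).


Interval decomposition of M: I[1,1], I[1,3], I[2,3], I[3,3].
HN type (ℓ=3): μ^(1)=4; μ^(2)=-3; μ^(3)=-10

((0, 2, 2); (2, 0, 0); (0, 0, 1))


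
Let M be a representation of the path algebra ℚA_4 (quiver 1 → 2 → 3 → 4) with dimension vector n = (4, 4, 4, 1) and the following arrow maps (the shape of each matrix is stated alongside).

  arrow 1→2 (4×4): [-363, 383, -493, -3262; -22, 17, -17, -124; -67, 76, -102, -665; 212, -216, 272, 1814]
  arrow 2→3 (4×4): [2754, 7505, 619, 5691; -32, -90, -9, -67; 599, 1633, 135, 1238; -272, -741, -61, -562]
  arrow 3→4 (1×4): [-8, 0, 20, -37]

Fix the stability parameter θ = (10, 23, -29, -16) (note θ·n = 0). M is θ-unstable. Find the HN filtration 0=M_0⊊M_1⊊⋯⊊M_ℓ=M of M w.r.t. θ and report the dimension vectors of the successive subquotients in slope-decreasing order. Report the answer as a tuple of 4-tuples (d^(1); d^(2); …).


Barcode: M ≅ I[1,1], I[1,3]^2, I[1,4], I[2,3]. HN layers by μ_θ (3 steps, strictly decreasing):
  μ^(1)=10; μ^(2)=4/3; μ^(3)=-3

((1, 0, 0, 0); (2, 2, 2, 0); (1, 2, 2, 1))


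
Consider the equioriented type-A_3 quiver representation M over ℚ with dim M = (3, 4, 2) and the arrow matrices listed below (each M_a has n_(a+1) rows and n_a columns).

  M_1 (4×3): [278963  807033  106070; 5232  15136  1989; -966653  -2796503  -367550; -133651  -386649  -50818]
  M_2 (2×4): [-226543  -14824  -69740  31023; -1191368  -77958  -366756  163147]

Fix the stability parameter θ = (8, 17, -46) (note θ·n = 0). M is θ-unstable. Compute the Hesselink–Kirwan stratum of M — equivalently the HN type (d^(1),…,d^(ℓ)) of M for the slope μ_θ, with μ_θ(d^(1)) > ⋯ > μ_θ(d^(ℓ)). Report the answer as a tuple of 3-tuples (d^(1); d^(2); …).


Via rank(M_{q-1}∘⋯∘M_p): M ≅ I[1,1], I[1,2], I[1,3], I[2,2], I[2,3].
μ_θ-semistable layers: μ^(1)=17; μ^(2)=8; μ^(3)=-7; μ^(4)=-29/2

((0, 2, 0); (2, 0, 0); (1, 1, 1); (0, 1, 1))


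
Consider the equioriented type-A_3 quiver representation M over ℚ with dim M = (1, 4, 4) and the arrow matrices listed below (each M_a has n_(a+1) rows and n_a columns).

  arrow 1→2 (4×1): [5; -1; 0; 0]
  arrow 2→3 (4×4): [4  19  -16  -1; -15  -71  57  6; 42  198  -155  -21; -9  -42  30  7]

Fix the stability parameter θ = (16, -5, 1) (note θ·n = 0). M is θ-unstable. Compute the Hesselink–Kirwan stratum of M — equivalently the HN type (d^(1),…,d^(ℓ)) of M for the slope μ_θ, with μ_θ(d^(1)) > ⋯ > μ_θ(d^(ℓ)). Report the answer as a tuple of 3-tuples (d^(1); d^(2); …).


Via rank(M_{q-1}∘⋯∘M_p): M ≅ I[1,3], I[2,3]^3.
μ_θ-semistable layers: μ^(1)=4; μ^(2)=1; μ^(3)=-5

((1, 1, 1); (0, 0, 3); (0, 3, 0))


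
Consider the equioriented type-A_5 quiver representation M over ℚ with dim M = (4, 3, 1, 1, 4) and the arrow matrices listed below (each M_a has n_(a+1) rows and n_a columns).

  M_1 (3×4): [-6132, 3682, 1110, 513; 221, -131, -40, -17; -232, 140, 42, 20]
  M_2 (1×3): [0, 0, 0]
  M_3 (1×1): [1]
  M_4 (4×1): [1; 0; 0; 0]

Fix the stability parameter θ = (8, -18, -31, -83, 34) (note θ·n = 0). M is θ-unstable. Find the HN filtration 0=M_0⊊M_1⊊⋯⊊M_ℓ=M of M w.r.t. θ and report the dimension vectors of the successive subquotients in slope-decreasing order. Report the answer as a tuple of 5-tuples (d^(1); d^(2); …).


Barcode: M ≅ I[1,1], I[1,2]^3, I[3,5], I[5,5]^3. HN layers by μ_θ (4 steps, strictly decreasing):
  μ^(1)=34; μ^(2)=8; μ^(3)=-5; μ^(4)=-57

((0, 0, 0, 0, 4); (1, 0, 0, 0, 0); (3, 3, 0, 0, 0); (0, 0, 1, 1, 0))


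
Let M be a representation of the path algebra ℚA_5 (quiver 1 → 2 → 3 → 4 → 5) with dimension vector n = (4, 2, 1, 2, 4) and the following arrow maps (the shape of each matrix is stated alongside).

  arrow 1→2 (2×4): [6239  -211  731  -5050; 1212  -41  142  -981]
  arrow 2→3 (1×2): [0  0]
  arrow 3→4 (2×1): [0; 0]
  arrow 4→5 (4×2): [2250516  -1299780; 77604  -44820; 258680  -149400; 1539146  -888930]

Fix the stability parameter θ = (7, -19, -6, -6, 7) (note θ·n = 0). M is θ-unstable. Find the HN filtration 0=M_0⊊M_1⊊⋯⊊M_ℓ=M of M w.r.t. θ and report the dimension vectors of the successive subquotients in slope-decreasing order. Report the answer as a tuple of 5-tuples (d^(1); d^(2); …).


Barcode: M ≅ I[1,1]^2, I[1,2]^2, I[3,3], I[4,4], I[4,5], I[5,5]^3. HN layers by μ_θ (2 steps, strictly decreasing):
  μ^(1)=7; μ^(2)=-6

((2, 0, 0, 0, 4); (2, 2, 1, 2, 0))


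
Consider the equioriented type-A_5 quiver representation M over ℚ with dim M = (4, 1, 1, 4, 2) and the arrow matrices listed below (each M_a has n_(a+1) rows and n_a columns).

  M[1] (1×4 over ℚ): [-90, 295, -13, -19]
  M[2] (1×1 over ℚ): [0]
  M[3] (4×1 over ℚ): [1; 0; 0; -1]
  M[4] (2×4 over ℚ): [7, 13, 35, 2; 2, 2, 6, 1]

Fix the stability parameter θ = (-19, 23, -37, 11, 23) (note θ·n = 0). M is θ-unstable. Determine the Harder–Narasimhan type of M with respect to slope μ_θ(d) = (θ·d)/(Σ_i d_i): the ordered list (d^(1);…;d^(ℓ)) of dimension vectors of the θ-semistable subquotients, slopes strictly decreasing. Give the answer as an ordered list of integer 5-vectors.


Interval decomposition of M: I[1,1]^3, I[1,2], I[3,5], I[4,4]^2, I[4,5].
HN type (ℓ=4): μ^(1)=23; μ^(2)=11; μ^(3)=-19; μ^(4)=-37

((0, 1, 0, 0, 2); (0, 0, 0, 4, 0); (4, 0, 0, 0, 0); (0, 0, 1, 0, 0))


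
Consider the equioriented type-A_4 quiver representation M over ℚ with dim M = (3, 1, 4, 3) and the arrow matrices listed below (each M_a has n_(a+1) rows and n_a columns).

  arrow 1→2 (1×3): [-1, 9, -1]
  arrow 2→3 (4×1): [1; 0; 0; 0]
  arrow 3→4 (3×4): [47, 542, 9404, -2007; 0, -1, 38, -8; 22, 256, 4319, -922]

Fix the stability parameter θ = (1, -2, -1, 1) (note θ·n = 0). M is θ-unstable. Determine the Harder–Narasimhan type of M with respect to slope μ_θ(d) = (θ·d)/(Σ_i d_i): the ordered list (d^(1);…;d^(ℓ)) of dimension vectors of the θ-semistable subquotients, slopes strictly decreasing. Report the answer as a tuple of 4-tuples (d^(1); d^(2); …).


Interval decomposition of M: I[1,1]^2, I[1,4], I[3,3], I[3,4]^2.
HN type (ℓ=3): μ^(1)=1; μ^(2)=-2/3; μ^(3)=-1

((2, 0, 0, 3); (1, 1, 1, 0); (0, 0, 3, 0))


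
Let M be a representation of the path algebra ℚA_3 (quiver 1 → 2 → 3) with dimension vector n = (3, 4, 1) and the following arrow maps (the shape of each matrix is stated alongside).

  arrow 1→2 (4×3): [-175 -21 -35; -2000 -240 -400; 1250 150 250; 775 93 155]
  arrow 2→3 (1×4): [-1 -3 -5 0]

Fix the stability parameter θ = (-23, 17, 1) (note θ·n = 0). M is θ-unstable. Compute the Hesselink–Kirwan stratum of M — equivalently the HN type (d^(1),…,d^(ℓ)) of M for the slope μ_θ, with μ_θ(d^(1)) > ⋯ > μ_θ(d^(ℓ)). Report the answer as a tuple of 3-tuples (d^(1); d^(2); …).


Barcode: M ≅ I[1,1]^2, I[1,3], I[2,2]^3. HN layers by μ_θ (3 steps, strictly decreasing):
  μ^(1)=17; μ^(2)=9; μ^(3)=-23

((0, 3, 0); (0, 1, 1); (3, 0, 0))


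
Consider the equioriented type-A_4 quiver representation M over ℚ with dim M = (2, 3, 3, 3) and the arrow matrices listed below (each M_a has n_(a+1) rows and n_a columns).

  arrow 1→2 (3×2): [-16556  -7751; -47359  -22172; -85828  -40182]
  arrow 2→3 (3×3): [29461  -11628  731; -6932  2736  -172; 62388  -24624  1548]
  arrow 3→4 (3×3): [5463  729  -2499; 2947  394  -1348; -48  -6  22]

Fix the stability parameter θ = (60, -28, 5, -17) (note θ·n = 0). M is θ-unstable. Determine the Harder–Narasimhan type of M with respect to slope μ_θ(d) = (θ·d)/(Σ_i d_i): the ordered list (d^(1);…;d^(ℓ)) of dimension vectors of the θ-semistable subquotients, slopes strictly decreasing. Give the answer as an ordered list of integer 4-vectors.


Interval decomposition of M: I[1,2], I[1,4], I[2,2], I[3,3], I[3,4], I[4,4].
HN type (ℓ=5): μ^(1)=16; μ^(2)=5; μ^(3)=-6; μ^(4)=-17; μ^(5)=-28

((1, 1, 0, 0); (1, 1, 2, 1); (0, 0, 1, 1); (0, 0, 0, 1); (0, 1, 0, 0))


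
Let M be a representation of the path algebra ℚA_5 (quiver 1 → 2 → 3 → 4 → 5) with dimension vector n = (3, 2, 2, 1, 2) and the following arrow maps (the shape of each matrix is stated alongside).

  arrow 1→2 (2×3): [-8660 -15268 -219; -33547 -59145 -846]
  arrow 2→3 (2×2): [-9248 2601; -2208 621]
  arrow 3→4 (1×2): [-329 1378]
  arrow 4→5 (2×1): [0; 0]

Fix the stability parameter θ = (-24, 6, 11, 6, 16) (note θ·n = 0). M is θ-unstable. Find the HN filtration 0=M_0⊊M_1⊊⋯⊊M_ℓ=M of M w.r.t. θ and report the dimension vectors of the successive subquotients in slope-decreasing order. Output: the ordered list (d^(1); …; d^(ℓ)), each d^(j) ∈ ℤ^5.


Interval decomposition of M: I[1,1], I[1,2], I[1,4], I[3,3], I[5,5]^2.
HN type (ℓ=5): μ^(1)=16; μ^(2)=11; μ^(3)=17/2; μ^(4)=6; μ^(5)=-24

((0, 0, 0, 0, 2); (0, 0, 1, 0, 0); (0, 0, 1, 1, 0); (0, 2, 0, 0, 0); (3, 0, 0, 0, 0))


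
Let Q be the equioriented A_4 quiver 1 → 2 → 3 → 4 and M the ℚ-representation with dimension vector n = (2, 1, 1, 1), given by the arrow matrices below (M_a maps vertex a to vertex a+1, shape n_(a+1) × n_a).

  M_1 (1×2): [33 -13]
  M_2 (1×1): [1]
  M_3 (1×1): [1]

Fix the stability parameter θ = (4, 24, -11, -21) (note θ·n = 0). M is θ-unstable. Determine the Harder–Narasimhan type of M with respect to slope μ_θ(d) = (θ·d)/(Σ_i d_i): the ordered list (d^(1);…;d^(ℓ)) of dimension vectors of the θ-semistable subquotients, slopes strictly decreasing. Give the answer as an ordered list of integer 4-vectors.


Barcode: M ≅ I[1,1], I[1,4]. HN layers by μ_θ (2 steps, strictly decreasing):
  μ^(1)=4; μ^(2)=-1

((1, 0, 0, 0); (1, 1, 1, 1))


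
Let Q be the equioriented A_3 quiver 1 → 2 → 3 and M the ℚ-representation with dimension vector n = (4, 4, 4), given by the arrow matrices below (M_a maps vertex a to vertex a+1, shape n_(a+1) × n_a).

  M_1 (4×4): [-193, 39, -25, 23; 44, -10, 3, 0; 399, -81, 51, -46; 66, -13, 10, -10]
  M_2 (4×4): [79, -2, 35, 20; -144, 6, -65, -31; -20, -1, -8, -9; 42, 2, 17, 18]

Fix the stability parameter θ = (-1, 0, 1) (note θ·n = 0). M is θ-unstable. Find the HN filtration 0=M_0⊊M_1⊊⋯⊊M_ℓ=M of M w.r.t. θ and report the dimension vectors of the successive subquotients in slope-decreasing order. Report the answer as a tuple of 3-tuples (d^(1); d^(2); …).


Interval decomposition of M: I[1,3]^4.
HN type (ℓ=3): μ^(1)=1; μ^(2)=0; μ^(3)=-1

((0, 0, 4); (0, 4, 0); (4, 0, 0))


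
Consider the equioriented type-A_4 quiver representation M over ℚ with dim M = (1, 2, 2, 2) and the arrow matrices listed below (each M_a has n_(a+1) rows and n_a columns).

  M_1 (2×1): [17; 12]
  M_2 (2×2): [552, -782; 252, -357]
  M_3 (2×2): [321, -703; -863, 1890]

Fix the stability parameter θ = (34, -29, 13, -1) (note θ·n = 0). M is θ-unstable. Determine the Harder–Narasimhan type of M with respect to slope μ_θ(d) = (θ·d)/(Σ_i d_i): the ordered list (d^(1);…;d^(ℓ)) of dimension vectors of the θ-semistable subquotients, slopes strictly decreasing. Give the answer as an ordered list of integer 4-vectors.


Via rank(M_{q-1}∘⋯∘M_p): M ≅ I[1,2], I[2,4], I[3,4].
μ_θ-semistable layers: μ^(1)=6; μ^(2)=5/2; μ^(3)=-29

((0, 0, 2, 2); (1, 1, 0, 0); (0, 1, 0, 0))


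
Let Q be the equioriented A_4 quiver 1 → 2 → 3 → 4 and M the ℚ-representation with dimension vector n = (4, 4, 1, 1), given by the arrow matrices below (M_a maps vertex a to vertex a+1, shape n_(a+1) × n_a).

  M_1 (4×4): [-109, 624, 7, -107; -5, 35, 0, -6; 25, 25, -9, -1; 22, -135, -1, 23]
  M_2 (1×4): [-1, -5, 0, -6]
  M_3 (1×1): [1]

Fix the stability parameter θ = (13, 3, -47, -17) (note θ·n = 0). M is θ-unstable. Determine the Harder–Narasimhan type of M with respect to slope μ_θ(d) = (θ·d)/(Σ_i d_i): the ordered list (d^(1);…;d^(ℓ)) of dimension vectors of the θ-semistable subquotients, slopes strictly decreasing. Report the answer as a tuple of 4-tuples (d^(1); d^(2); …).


Via rank(M_{q-1}∘⋯∘M_p): M ≅ I[1,2]^3, I[1,4].
μ_θ-semistable layers: μ^(1)=8; μ^(2)=-12

((3, 3, 0, 0); (1, 1, 1, 1))


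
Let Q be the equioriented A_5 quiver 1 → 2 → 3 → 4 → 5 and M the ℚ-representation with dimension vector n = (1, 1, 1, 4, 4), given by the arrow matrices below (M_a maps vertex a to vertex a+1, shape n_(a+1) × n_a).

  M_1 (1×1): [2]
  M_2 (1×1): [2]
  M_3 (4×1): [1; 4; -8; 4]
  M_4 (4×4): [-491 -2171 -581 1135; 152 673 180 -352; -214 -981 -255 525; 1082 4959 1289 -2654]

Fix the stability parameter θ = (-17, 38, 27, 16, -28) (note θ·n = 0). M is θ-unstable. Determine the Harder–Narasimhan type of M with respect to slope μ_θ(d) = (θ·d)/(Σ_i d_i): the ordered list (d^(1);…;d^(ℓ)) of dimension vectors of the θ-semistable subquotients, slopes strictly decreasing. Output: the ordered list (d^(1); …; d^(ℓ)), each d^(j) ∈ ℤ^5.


Interval decomposition of M: I[1,5], I[4,5]^3.
HN type (ℓ=3): μ^(1)=53/4; μ^(2)=-6; μ^(3)=-17

((0, 1, 1, 1, 1); (0, 0, 0, 3, 3); (1, 0, 0, 0, 0))


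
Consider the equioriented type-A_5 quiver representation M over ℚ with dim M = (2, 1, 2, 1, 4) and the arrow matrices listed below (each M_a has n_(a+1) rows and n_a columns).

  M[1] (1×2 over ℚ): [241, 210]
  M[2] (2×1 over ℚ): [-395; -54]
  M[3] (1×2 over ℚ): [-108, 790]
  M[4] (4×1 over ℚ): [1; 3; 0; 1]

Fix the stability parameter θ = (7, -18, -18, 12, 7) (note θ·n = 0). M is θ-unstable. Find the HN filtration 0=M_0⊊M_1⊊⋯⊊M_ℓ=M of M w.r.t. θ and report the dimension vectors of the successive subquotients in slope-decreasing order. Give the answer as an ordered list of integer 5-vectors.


Interval decomposition of M: I[1,1], I[1,3], I[3,5], I[5,5]^3.
HN type (ℓ=4): μ^(1)=19/2; μ^(2)=7; μ^(3)=-29/3; μ^(4)=-18

((0, 0, 0, 1, 1); (1, 0, 0, 0, 3); (1, 1, 1, 0, 0); (0, 0, 1, 0, 0))


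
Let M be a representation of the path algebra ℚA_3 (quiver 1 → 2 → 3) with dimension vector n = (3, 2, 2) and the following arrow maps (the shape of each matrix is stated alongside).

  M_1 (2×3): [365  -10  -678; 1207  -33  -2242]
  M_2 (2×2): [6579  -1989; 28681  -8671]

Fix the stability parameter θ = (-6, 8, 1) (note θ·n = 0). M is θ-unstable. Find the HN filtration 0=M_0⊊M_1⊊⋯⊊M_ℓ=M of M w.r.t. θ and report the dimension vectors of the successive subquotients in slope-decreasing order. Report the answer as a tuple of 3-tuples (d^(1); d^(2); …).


Via rank(M_{q-1}∘⋯∘M_p): M ≅ I[1,1], I[1,2], I[1,3], I[3,3].
μ_θ-semistable layers: μ^(1)=8; μ^(2)=9/2; μ^(3)=1; μ^(4)=-6

((0, 1, 0); (0, 1, 1); (0, 0, 1); (3, 0, 0))


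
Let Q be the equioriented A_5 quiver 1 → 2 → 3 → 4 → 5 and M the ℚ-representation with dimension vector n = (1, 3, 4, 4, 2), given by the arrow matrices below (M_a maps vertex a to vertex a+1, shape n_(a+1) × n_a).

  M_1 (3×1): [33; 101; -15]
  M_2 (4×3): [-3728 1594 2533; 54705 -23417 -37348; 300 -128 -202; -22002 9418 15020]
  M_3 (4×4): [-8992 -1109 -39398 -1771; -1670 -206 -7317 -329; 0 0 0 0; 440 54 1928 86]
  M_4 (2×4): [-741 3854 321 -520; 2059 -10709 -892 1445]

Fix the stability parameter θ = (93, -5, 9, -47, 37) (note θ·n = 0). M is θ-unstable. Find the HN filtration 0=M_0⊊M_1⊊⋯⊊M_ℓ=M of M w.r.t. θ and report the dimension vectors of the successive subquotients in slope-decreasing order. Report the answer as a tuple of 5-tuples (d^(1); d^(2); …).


Interval decomposition of M: I[1,3], I[2,2], I[2,5], I[3,3], I[3,5], I[4,4]^2.
HN type (ℓ=7): μ^(1)=37; μ^(2)=97/3; μ^(3)=9; μ^(4)=-5; μ^(5)=-43/3; μ^(6)=-19; μ^(7)=-47

((0, 0, 0, 0, 2); (1, 1, 1, 0, 0); (0, 0, 1, 0, 0); (0, 1, 0, 0, 0); (0, 1, 1, 1, 0); (0, 0, 1, 1, 0); (0, 0, 0, 2, 0))


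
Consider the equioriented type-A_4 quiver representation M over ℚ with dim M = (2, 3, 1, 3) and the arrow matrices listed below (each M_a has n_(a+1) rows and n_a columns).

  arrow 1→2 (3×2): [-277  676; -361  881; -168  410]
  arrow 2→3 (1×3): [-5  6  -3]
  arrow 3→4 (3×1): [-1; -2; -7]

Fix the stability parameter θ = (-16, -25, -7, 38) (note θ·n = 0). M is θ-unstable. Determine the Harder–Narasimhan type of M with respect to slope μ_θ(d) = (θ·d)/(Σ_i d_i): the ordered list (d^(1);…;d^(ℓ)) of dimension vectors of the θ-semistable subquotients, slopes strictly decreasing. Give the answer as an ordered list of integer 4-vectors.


Barcode: M ≅ I[1,2], I[1,4], I[2,2], I[4,4]^2. HN layers by μ_θ (4 steps, strictly decreasing):
  μ^(1)=38; μ^(2)=-7; μ^(3)=-41/2; μ^(4)=-25

((0, 0, 0, 3); (0, 0, 1, 0); (2, 2, 0, 0); (0, 1, 0, 0))


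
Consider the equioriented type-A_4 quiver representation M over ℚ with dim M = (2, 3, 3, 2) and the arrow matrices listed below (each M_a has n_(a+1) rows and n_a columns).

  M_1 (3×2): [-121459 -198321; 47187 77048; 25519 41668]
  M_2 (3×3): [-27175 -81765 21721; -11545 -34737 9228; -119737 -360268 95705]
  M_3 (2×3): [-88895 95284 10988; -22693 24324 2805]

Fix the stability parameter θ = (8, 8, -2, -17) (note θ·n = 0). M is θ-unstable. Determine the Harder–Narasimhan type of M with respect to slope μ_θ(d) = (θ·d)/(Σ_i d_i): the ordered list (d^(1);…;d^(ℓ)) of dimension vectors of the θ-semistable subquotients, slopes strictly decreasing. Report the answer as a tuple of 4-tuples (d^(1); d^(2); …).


Interval decomposition of M: I[1,4]^2, I[2,3].
HN type (ℓ=2): μ^(1)=3; μ^(2)=-3/4

((0, 1, 1, 0); (2, 2, 2, 2))


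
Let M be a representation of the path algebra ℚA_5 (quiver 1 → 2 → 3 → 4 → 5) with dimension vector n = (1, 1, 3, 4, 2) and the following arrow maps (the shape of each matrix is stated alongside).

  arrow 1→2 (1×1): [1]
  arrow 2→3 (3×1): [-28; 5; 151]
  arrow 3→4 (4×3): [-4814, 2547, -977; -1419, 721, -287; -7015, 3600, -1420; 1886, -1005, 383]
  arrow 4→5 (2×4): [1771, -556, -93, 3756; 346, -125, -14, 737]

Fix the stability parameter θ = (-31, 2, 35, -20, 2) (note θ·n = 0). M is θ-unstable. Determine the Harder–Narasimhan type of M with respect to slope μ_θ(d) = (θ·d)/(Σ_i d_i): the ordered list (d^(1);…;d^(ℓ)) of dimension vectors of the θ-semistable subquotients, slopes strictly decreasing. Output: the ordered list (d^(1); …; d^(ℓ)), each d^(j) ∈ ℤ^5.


Barcode: M ≅ I[1,3], I[3,5]^2, I[4,4]^2. HN layers by μ_θ (5 steps, strictly decreasing):
  μ^(1)=35; μ^(2)=17/3; μ^(3)=2; μ^(4)=-20; μ^(5)=-31

((0, 0, 1, 0, 0); (0, 0, 2, 2, 2); (0, 1, 0, 0, 0); (0, 0, 0, 2, 0); (1, 0, 0, 0, 0))


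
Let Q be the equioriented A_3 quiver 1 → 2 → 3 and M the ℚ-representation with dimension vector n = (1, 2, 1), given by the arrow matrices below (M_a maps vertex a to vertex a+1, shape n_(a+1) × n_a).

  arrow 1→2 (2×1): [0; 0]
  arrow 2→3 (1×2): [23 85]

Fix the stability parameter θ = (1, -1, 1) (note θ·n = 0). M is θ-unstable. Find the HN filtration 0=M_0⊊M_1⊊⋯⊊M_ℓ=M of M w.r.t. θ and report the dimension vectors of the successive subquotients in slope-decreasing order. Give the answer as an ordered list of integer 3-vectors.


Barcode: M ≅ I[1,1], I[2,2], I[2,3]. HN layers by μ_θ (2 steps, strictly decreasing):
  μ^(1)=1; μ^(2)=-1

((1, 0, 1); (0, 2, 0))


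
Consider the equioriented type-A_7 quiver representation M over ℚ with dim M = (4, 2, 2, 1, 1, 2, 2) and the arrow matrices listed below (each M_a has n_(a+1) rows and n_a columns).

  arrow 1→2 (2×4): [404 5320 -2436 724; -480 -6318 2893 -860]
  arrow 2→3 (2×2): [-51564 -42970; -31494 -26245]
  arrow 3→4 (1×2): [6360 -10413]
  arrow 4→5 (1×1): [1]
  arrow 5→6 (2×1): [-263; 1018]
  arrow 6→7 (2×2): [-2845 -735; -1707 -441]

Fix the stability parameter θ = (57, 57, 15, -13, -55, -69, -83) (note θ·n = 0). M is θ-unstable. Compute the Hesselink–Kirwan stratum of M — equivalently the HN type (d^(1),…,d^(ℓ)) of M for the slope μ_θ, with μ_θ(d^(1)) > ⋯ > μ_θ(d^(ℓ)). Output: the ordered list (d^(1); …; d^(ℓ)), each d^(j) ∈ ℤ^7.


Via rank(M_{q-1}∘⋯∘M_p): M ≅ I[1,1]^2, I[1,2], I[1,7], I[3,3], I[6,6], I[7,7].
μ_θ-semistable layers: μ^(1)=57; μ^(2)=15; μ^(3)=-13; μ^(4)=-69; μ^(5)=-83

((3, 1, 0, 0, 0, 0, 0); (0, 0, 1, 0, 0, 0, 0); (1, 1, 1, 1, 1, 1, 1); (0, 0, 0, 0, 0, 1, 0); (0, 0, 0, 0, 0, 0, 1))


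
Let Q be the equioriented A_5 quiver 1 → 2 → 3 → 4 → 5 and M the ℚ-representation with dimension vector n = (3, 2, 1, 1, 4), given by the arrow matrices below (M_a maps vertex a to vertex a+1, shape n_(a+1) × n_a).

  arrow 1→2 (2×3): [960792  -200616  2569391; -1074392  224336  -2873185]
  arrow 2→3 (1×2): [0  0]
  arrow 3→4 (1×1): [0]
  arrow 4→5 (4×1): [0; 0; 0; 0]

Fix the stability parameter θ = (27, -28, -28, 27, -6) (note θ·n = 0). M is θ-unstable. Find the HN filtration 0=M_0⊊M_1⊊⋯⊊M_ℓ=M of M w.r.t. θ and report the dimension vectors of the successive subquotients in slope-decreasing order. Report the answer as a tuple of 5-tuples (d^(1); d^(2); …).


Barcode: M ≅ I[1,1], I[1,2]^2, I[3,3], I[4,4], I[5,5]^4. HN layers by μ_θ (4 steps, strictly decreasing):
  μ^(1)=27; μ^(2)=-1/2; μ^(3)=-6; μ^(4)=-28

((1, 0, 0, 1, 0); (2, 2, 0, 0, 0); (0, 0, 0, 0, 4); (0, 0, 1, 0, 0))


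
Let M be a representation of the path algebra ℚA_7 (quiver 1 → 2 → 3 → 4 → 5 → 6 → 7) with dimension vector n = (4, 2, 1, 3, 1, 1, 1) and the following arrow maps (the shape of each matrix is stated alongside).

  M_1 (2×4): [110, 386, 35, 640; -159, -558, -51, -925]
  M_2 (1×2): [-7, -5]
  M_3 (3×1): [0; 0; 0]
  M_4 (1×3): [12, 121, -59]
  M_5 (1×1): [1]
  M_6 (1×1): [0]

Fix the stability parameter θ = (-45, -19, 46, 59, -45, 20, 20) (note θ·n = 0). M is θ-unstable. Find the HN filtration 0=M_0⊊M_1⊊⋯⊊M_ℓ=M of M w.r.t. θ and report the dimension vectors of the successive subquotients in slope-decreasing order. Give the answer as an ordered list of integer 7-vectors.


Interval decomposition of M: I[1,1]^2, I[1,2], I[1,3], I[4,4]^2, I[4,6], I[7,7].
HN type (ℓ=6): μ^(1)=59; μ^(2)=46; μ^(3)=20; μ^(4)=7; μ^(5)=-19; μ^(6)=-45

((0, 0, 0, 2, 0, 0, 0); (0, 0, 1, 0, 0, 0, 0); (0, 0, 0, 0, 0, 1, 1); (0, 0, 0, 1, 1, 0, 0); (0, 2, 0, 0, 0, 0, 0); (4, 0, 0, 0, 0, 0, 0))


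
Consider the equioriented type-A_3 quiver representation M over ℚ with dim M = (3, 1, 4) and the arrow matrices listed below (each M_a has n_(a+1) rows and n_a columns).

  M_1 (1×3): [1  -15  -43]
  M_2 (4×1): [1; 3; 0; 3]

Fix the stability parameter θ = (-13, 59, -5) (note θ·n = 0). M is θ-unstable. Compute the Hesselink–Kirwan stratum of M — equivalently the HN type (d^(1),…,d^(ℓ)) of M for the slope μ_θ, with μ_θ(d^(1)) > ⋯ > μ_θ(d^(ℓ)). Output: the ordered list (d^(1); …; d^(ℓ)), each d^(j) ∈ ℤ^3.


Barcode: M ≅ I[1,1]^2, I[1,3], I[3,3]^3. HN layers by μ_θ (3 steps, strictly decreasing):
  μ^(1)=27; μ^(2)=-5; μ^(3)=-13

((0, 1, 1); (0, 0, 3); (3, 0, 0))


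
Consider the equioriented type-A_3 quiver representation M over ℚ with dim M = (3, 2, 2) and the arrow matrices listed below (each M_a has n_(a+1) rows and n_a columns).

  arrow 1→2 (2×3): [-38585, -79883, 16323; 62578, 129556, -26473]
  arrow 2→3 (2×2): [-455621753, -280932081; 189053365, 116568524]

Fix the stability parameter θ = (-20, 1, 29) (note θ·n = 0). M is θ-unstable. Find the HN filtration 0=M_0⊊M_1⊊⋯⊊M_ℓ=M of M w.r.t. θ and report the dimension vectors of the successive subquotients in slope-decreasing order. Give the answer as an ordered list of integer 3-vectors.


Barcode: M ≅ I[1,1], I[1,3]^2. HN layers by μ_θ (3 steps, strictly decreasing):
  μ^(1)=29; μ^(2)=1; μ^(3)=-20

((0, 0, 2); (0, 2, 0); (3, 0, 0))
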